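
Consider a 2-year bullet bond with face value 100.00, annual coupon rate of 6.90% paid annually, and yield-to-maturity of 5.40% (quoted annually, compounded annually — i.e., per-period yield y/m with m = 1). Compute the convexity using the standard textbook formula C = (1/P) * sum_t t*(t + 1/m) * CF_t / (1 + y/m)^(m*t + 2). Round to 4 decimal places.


Coupon per period c = face * coupon_rate / m = 6.900000
Periods per year m = 1; per-period yield y/m = 0.054000
Number of cashflows N = 2
Cashflows (t years, CF_t, discount factor 1/(1+y/m)^(m*t), PV):
  t = 1.0000: CF_t = 6.900000, DF = 0.948767, PV = 6.546490
  t = 2.0000: CF_t = 106.900000, DF = 0.900158, PV = 96.226897
Price P = sum_t PV_t = 102.773387
Convexity numerator sum_t t*(t + 1/m) * CF_t / (1+y/m)^(m*t + 2):
  t = 1.0000: term = 11.785751
  t = 2.0000: term = 519.716508
Convexity = (1/P) * sum = 531.502259 / 102.773387 = 5.171594

Answer: Convexity = 5.1716


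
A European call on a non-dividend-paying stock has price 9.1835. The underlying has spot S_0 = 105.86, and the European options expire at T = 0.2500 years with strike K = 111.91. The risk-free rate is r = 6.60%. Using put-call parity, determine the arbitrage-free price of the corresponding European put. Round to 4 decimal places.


Put-call parity: C - P = S_0 * exp(-qT) - K * exp(-rT).
S_0 * exp(-qT) = 105.8600 * 1.00000000 = 105.86000000
K * exp(-rT) = 111.9100 * 0.98363538 = 110.07863531
P = C - S*exp(-qT) + K*exp(-rT)
P = 9.1835 - 105.86000000 + 110.07863531 = 13.4021

Answer: Put price = 13.4021


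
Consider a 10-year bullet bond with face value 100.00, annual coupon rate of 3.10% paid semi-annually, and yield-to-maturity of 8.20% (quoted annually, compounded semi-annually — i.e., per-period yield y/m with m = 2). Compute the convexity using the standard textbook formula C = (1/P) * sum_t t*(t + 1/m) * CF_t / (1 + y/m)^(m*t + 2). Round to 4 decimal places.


Answer: Convexity = 75.2925

Derivation:
Coupon per period c = face * coupon_rate / m = 1.550000
Periods per year m = 2; per-period yield y/m = 0.041000
Number of cashflows N = 20
Cashflows (t years, CF_t, discount factor 1/(1+y/m)^(m*t), PV):
  t = 0.5000: CF_t = 1.550000, DF = 0.960615, PV = 1.488953
  t = 1.0000: CF_t = 1.550000, DF = 0.922781, PV = 1.430310
  t = 1.5000: CF_t = 1.550000, DF = 0.886437, PV = 1.373977
  t = 2.0000: CF_t = 1.550000, DF = 0.851524, PV = 1.319863
  t = 2.5000: CF_t = 1.550000, DF = 0.817987, PV = 1.267880
  t = 3.0000: CF_t = 1.550000, DF = 0.785770, PV = 1.217944
  t = 3.5000: CF_t = 1.550000, DF = 0.754823, PV = 1.169975
  t = 4.0000: CF_t = 1.550000, DF = 0.725094, PV = 1.123895
  t = 4.5000: CF_t = 1.550000, DF = 0.696536, PV = 1.079630
  t = 5.0000: CF_t = 1.550000, DF = 0.669103, PV = 1.037109
  t = 5.5000: CF_t = 1.550000, DF = 0.642750, PV = 0.996262
  t = 6.0000: CF_t = 1.550000, DF = 0.617435, PV = 0.957024
  t = 6.5000: CF_t = 1.550000, DF = 0.593117, PV = 0.919332
  t = 7.0000: CF_t = 1.550000, DF = 0.569757, PV = 0.883124
  t = 7.5000: CF_t = 1.550000, DF = 0.547317, PV = 0.848342
  t = 8.0000: CF_t = 1.550000, DF = 0.525761, PV = 0.814929
  t = 8.5000: CF_t = 1.550000, DF = 0.505054, PV = 0.782833
  t = 9.0000: CF_t = 1.550000, DF = 0.485162, PV = 0.752001
  t = 9.5000: CF_t = 1.550000, DF = 0.466054, PV = 0.722384
  t = 10.0000: CF_t = 101.550000, DF = 0.447698, PV = 45.463759
Price P = sum_t PV_t = 65.649526
Convexity numerator sum_t t*(t + 1/m) * CF_t / (1+y/m)^(m*t + 2):
  t = 0.5000: term = 0.686989
  t = 1.0000: term = 1.979794
  t = 1.5000: term = 3.803639
  t = 2.0000: term = 6.089720
  t = 2.5000: term = 8.774813
  t = 3.0000: term = 11.800901
  t = 3.5000: term = 15.114827
  t = 4.0000: term = 18.667962
  t = 4.5000: term = 22.415901
  t = 5.0000: term = 26.318167
  t = 5.5000: term = 30.337945
  t = 6.0000: term = 34.441820
  t = 6.5000: term = 38.599542
  t = 7.0000: term = 42.783797
  t = 7.5000: term = 46.969999
  t = 8.0000: term = 51.136086
  t = 8.5000: term = 55.262340
  t = 9.0000: term = 59.331212
  t = 9.5000: term = 63.327156
  t = 10.0000: term = 4405.073687
Convexity = (1/P) * sum = 4942.916295 / 65.649526 = 75.292490


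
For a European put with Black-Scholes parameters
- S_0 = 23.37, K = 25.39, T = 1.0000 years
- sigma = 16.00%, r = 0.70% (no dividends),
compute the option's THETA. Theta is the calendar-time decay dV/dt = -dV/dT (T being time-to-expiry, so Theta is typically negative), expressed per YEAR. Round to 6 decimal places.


Answer: Theta = -0.564685

Derivation:
d1 = -0.3943890448; d2 = -0.5543890448
phi(d1) = 0.3690917974; exp(-qT) = 1.0000000000; exp(-rT) = 0.9930244429
Theta = -S*exp(-qT)*phi(d1)*sigma/(2*sqrt(T)) + r*K*exp(-rT)*N(-d2) - q*S*exp(-qT)*N(-d1)
N(-d1) = 0.6533530846; N(-d2) = 0.7103436890; sqrt(T) = 1.0000000000
Term 1 = -23.3700 * 1.0000000000 * 0.3690917974 * 0.1600 / (2 * 1.0000000000) = -0.6900540244
Term 2 = 0.0070 * 25.3900 * 0.9930244429 * 0.7103436890 = 0.1253687241
Term 3 = 0 (no dividend yield, q = 0)
Theta = -0.6900540244 + (0.1253687241) + (0.0000000000) = -0.564685


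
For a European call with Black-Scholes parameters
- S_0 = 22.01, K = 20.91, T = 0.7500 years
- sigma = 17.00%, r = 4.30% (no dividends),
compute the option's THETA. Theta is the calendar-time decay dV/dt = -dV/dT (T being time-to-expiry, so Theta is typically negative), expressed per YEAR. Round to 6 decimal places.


d1 = 0.6409055445; d2 = 0.4936812258
phi(d1) = 0.3248737961; exp(-qT) = 1.0000000000; exp(-rT) = 0.9682644857
Theta = -S*exp(-qT)*phi(d1)*sigma/(2*sqrt(T)) - r*K*exp(-rT)*N(d2) + q*S*exp(-qT)*N(d1)
N(d1) = 0.7392079733; N(d2) = 0.6892343369; sqrt(T) = 0.8660254038
Term 1 = -22.0100 * 1.0000000000 * 0.3248737961 * 0.1700 / (2 * 0.8660254038) = -0.7018156035
Term 2 = -0.0430 * 20.9100 * 0.9682644857 * 0.6892343369 = -0.6000444135
Term 3 = 0 (no dividend yield, q = 0)
Theta = -0.7018156035 + (-0.6000444135) + (0.0000000000) = -1.301860

Answer: Theta = -1.301860


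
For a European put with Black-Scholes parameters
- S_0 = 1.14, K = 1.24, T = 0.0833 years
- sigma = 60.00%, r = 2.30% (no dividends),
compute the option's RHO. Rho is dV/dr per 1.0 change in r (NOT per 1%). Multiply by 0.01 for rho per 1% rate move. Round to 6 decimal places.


Answer: Rho = -0.073468

Derivation:
d1 = -0.3879023386; d2 = -0.5610727749
phi(d1) = 0.3700294635; exp(-qT) = 1.0000000000; exp(-rT) = 0.9980859342
N(-d2) = 0.7126260366
Rho = -K*T*exp(-rT)*N(-d2) = -1.2400 * 0.0833 * 0.9980859342 * 0.7126260366 = -0.073468


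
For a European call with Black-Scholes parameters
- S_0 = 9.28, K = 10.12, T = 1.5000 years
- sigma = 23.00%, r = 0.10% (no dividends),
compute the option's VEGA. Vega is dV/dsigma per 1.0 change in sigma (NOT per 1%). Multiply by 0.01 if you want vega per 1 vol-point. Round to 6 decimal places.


Answer: Vega = 4.475525

Derivation:
d1 = -0.1614430895; d2 = -0.4431344099
phi(d1) = 0.3937770201; exp(-qT) = 1.0000000000; exp(-rT) = 0.9985011244
Vega = S * exp(-qT) * phi(d1) * sqrt(T) = 9.2800 * 1.0000000000 * 0.3937770201 * 1.2247448714 = 4.475525


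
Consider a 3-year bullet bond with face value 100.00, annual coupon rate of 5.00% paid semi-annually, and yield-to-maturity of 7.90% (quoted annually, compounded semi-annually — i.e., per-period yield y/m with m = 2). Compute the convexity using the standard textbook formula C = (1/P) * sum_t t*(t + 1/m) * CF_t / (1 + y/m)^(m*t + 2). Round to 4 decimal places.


Coupon per period c = face * coupon_rate / m = 2.500000
Periods per year m = 2; per-period yield y/m = 0.039500
Number of cashflows N = 6
Cashflows (t years, CF_t, discount factor 1/(1+y/m)^(m*t), PV):
  t = 0.5000: CF_t = 2.500000, DF = 0.962001, PV = 2.405002
  t = 1.0000: CF_t = 2.500000, DF = 0.925446, PV = 2.313615
  t = 1.5000: CF_t = 2.500000, DF = 0.890280, PV = 2.225699
  t = 2.0000: CF_t = 2.500000, DF = 0.856450, PV = 2.141125
  t = 2.5000: CF_t = 2.500000, DF = 0.823906, PV = 2.059764
  t = 3.0000: CF_t = 102.500000, DF = 0.792598, PV = 81.241307
Price P = sum_t PV_t = 92.386513
Convexity numerator sum_t t*(t + 1/m) * CF_t / (1+y/m)^(m*t + 2):
  t = 0.5000: term = 1.112850
  t = 1.0000: term = 3.211688
  t = 1.5000: term = 6.179293
  t = 2.0000: term = 9.907477
  t = 2.5000: term = 14.296503
  t = 3.0000: term = 789.436523
Convexity = (1/P) * sum = 824.144333 / 92.386513 = 8.920613

Answer: Convexity = 8.9206


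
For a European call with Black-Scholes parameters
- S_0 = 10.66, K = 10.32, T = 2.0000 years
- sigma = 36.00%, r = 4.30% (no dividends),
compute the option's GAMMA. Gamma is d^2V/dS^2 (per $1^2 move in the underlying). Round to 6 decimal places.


Answer: Gamma = 0.065284

Derivation:
d1 = 0.4871467972; d2 = -0.0219700853
phi(d1) = 0.3543059285; exp(-qT) = 1.0000000000; exp(-rT) = 0.9175942312
Gamma = exp(-qT) * phi(d1) / (S * sigma * sqrt(T)) = 1.0000000000 * 0.3543059285 / (10.6600 * 0.3600 * 1.4142135624) = 0.065284


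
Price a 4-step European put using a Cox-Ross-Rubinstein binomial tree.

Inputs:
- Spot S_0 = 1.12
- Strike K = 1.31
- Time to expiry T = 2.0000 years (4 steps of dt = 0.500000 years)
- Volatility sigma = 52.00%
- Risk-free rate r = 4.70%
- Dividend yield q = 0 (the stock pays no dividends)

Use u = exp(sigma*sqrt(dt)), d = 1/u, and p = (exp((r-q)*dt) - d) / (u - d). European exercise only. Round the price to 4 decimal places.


dt = T/N = 0.500000
u = exp(sigma*sqrt(dt)) = 1.444402; d = 1/u = 0.692328
p = (exp((r-q)*dt) - d) / (u - d) = 0.440715
Discount per step: exp(-r*dt) = 0.976774
Stock lattice S(k, i) with i counting down-moves:
  k=0: S(0,0) = 1.1200
  k=1: S(1,0) = 1.6177; S(1,1) = 0.7754
  k=2: S(2,0) = 2.3367; S(2,1) = 1.1200; S(2,2) = 0.5368
  k=3: S(3,0) = 3.3751; S(3,1) = 1.6177; S(3,2) = 0.7754; S(3,3) = 0.3717
  k=4: S(4,0) = 4.8750; S(4,1) = 2.3367; S(4,2) = 1.1200; S(4,3) = 0.5368; S(4,4) = 0.2573
Terminal payoffs V(N, i) = max(K - S_T, 0):
  V(4,0) = 0.000000; V(4,1) = 0.000000; V(4,2) = 0.190000; V(4,3) = 0.773164; V(4,4) = 1.052685
Backward induction: V(k, i) = exp(-r*dt) * [p * V(k+1, i) + (1-p) * V(k+1, i+1)].
  V(3,0) = exp(-r*dt) * [p*0.000000 + (1-p)*0.000000] = 0.000000
  V(3,1) = exp(-r*dt) * [p*0.000000 + (1-p)*0.190000] = 0.103796
  V(3,2) = exp(-r*dt) * [p*0.190000 + (1-p)*0.773164] = 0.504167
  V(3,3) = exp(-r*dt) * [p*0.773164 + (1-p)*1.052685] = 0.907907
  V(2,0) = exp(-r*dt) * [p*0.000000 + (1-p)*0.103796] = 0.056703
  V(2,1) = exp(-r*dt) * [p*0.103796 + (1-p)*0.504167] = 0.320106
  V(2,2) = exp(-r*dt) * [p*0.504167 + (1-p)*0.907907] = 0.713018
  V(1,0) = exp(-r*dt) * [p*0.056703 + (1-p)*0.320106] = 0.199282
  V(1,1) = exp(-r*dt) * [p*0.320106 + (1-p)*0.713018] = 0.527317
  V(0,0) = exp(-r*dt) * [p*0.199282 + (1-p)*0.527317] = 0.373857

Answer: Price = V(0,0) = 0.3739


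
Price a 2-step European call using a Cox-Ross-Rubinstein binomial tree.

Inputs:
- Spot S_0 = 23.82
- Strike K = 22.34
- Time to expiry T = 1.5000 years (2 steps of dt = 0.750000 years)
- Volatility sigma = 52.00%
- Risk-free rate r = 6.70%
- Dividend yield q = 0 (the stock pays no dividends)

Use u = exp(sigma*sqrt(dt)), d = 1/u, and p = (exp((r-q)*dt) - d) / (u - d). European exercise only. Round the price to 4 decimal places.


dt = T/N = 0.750000
u = exp(sigma*sqrt(dt)) = 1.568835; d = 1/u = 0.637416
p = (exp((r-q)*dt) - d) / (u - d) = 0.444610
Discount per step: exp(-r*dt) = 0.950992
Stock lattice S(k, i) with i counting down-moves:
  k=0: S(0,0) = 23.8200
  k=1: S(1,0) = 37.3696; S(1,1) = 15.1832
  k=2: S(2,0) = 58.6268; S(2,1) = 23.8200; S(2,2) = 9.6780
Terminal payoffs V(N, i) = max(S_T - K, 0):
  V(2,0) = 36.286803; V(2,1) = 1.480000; V(2,2) = 0.000000
Backward induction: V(k, i) = exp(-r*dt) * [p * V(k+1, i) + (1-p) * V(k+1, i+1)].
  V(1,0) = exp(-r*dt) * [p*36.286803 + (1-p)*1.480000] = 16.124493
  V(1,1) = exp(-r*dt) * [p*1.480000 + (1-p)*0.000000] = 0.625774
  V(0,0) = exp(-r*dt) * [p*16.124493 + (1-p)*0.625774] = 7.148280

Answer: Price = V(0,0) = 7.1483


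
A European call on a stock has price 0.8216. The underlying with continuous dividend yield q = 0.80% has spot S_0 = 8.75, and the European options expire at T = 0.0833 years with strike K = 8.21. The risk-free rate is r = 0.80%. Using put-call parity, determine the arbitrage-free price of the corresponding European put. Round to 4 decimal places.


Put-call parity: C - P = S_0 * exp(-qT) - K * exp(-rT).
S_0 * exp(-qT) = 8.7500 * 0.99933382 = 8.74417094
K * exp(-rT) = 8.2100 * 0.99933382 = 8.20453068
P = C - S*exp(-qT) + K*exp(-rT)
P = 0.8216 - 8.74417094 + 8.20453068 = 0.2820

Answer: Put price = 0.2820


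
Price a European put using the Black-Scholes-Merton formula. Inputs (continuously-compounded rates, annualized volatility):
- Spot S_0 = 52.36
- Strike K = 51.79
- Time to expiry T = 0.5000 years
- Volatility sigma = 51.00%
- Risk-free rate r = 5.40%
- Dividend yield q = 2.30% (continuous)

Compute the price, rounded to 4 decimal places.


Answer: Price = 6.6540

Derivation:
d1 = (ln(S/K) + (r - q + 0.5*sigma^2) * T) / (sigma * sqrt(T)) = 0.25364575
d2 = d1 - sigma * sqrt(T) = -0.10697871
exp(-rT) = 0.97336124; exp(-qT) = 0.98856587
P = K * exp(-rT) * N(-d2) - S_0 * exp(-qT) * N(-d1)
N(-d1) = 0.39988463; N(-d2) = 0.54259707
P = 51.7900 * 0.97336124 * 0.54259707 - 52.3600 * 0.98856587 * 0.39988463 = 6.6540


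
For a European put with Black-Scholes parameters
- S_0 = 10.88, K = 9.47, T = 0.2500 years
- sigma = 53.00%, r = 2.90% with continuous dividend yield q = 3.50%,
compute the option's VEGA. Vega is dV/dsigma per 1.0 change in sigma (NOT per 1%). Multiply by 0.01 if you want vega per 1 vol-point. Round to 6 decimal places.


d1 = 0.6506031480; d2 = 0.3856031480
phi(d1) = 0.3228457057; exp(-qT) = 0.9912881698; exp(-rT) = 0.9927762179
Vega = S * exp(-qT) * phi(d1) * sqrt(T) = 10.8800 * 0.9912881698 * 0.3228457057 * 0.5000000000 = 1.740980

Answer: Vega = 1.740980


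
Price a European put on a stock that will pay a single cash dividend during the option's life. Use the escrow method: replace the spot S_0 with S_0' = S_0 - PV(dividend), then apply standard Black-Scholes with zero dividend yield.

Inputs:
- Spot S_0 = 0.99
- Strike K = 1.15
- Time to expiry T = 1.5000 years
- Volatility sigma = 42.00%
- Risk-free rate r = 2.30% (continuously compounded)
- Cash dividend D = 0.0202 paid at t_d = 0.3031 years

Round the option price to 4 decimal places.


Answer: Price = 0.2889

Derivation:
PV(D) = D * exp(-r * t_d) = 0.0202 * 0.99305294 = 0.02005967
S_0' = S_0 - PV(D) = 0.9900 - 0.02005967 = 0.96994033
d1 = (ln(S_0'/K) + (r + sigma^2/2)*T) / (sigma*sqrt(T)) = -0.00677044
d2 = d1 - sigma*sqrt(T) = -0.52116329
exp(-rT) = 0.96608834
N(-d1) = 0.50270099; N(-d2) = 0.69887349
P = K * exp(-rT) * N(-d2) - S_0' * N(-d1) = 1.1500 * 0.96608834 * 0.69887349 - 0.96994033 * 0.50270099 = 0.2889


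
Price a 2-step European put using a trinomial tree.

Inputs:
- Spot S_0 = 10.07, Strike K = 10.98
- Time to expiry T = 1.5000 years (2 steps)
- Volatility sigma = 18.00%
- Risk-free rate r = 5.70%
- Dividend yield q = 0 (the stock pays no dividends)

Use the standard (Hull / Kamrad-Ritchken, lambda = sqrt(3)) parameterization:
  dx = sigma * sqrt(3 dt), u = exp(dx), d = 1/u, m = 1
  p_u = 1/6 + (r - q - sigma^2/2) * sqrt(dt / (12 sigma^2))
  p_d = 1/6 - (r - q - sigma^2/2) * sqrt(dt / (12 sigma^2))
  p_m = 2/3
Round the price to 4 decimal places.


Answer: Price = V(0,0) = 0.9125

Derivation:
dt = T/N = 0.750000; dx = sigma*sqrt(3*dt) = 0.270000
u = exp(dx) = 1.309964; d = 1/u = 0.763379
p_u = 0.223333, p_m = 0.666667, p_d = 0.110000
Discount per step: exp(-r*dt) = 0.958151
Stock lattice S(k, j) with j the centered position index:
  k=0: S(0,+0) = 10.0700
  k=1: S(1,-1) = 7.6872; S(1,+0) = 10.0700; S(1,+1) = 13.1913
  k=2: S(2,-2) = 5.8683; S(2,-1) = 7.6872; S(2,+0) = 10.0700; S(2,+1) = 13.1913; S(2,+2) = 17.2802
Terminal payoffs V(N, j) = max(K - S_T, 0):
  V(2,-2) = 5.111725; V(2,-1) = 3.292768; V(2,+0) = 0.910000; V(2,+1) = 0.000000; V(2,+2) = 0.000000
Backward induction: V(k, j) = exp(-r*dt) * [p_u * V(k+1, j+1) + p_m * V(k+1, j) + p_d * V(k+1, j-1)]
  V(1,-1) = exp(-r*dt) * [p_u*0.910000 + p_m*3.292768 + p_d*5.111725] = 2.836799
  V(1,+0) = exp(-r*dt) * [p_u*0.000000 + p_m*0.910000 + p_d*3.292768] = 0.928325
  V(1,+1) = exp(-r*dt) * [p_u*0.000000 + p_m*0.000000 + p_d*0.910000] = 0.095911
  V(0,+0) = exp(-r*dt) * [p_u*0.095911 + p_m*0.928325 + p_d*2.836799] = 0.912496


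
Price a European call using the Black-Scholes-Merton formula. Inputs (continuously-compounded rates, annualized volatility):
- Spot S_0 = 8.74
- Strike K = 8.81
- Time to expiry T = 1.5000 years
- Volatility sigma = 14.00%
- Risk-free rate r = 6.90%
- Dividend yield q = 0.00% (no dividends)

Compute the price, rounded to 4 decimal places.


Answer: Price = 1.0540

Derivation:
d1 = (ln(S/K) + (r - q + 0.5*sigma^2) * T) / (sigma * sqrt(T)) = 0.64283213
d2 = d1 - sigma * sqrt(T) = 0.47136785
exp(-rT) = 0.90167602; exp(-qT) = 1.00000000
C = S_0 * exp(-qT) * N(d1) - K * exp(-rT) * N(d2)
N(d1) = 0.73983348; N(d2) = 0.68131096
C = 8.7400 * 1.00000000 * 0.73983348 - 8.8100 * 0.90167602 * 0.68131096 = 1.0540


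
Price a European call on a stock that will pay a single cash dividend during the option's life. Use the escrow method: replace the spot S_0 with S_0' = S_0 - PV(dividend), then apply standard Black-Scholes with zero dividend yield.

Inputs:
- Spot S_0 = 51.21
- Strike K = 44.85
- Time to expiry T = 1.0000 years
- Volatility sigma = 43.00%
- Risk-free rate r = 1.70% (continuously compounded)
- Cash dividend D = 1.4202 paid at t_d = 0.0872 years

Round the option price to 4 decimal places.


Answer: Price = 11.1519

Derivation:
PV(D) = D * exp(-r * t_d) = 1.4202 * 0.99851870 = 1.41809626
S_0' = S_0 - PV(D) = 51.2100 - 1.41809626 = 49.79190374
d1 = (ln(S_0'/K) + (r + sigma^2/2)*T) / (sigma*sqrt(T)) = 0.49762513
d2 = d1 - sigma*sqrt(T) = 0.06762513
exp(-rT) = 0.98314368
N(d1) = 0.69062586; N(d2) = 0.52695798
C = S_0' * N(d1) - K * exp(-rT) * N(d2) = 49.79190374 * 0.69062586 - 44.8500 * 0.98314368 * 0.52695798 = 11.1519


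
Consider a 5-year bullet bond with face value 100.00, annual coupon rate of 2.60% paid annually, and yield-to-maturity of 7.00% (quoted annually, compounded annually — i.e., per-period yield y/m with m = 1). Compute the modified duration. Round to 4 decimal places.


Answer: Modified duration = 4.4134

Derivation:
Coupon per period c = face * coupon_rate / m = 2.600000
Periods per year m = 1; per-period yield y/m = 0.070000
Number of cashflows N = 5
Cashflows (t years, CF_t, discount factor 1/(1+y/m)^(m*t), PV):
  t = 1.0000: CF_t = 2.600000, DF = 0.934579, PV = 2.429907
  t = 2.0000: CF_t = 2.600000, DF = 0.873439, PV = 2.270941
  t = 3.0000: CF_t = 2.600000, DF = 0.816298, PV = 2.122374
  t = 4.0000: CF_t = 2.600000, DF = 0.762895, PV = 1.983528
  t = 5.0000: CF_t = 102.600000, DF = 0.712986, PV = 73.152382
Price P = sum_t PV_t = 81.959131
First compute Macaulay numerator sum_t t * PV_t:
  t * PV_t at t = 1.0000: 2.429907
  t * PV_t at t = 2.0000: 4.541881
  t * PV_t at t = 3.0000: 6.367123
  t * PV_t at t = 4.0000: 7.934110
  t * PV_t at t = 5.0000: 365.761910
Macaulay duration D = 387.034932 / 81.959131 = 4.722292
Modified duration = D / (1 + y/m) = 4.722292 / (1 + 0.070000) = 4.413357


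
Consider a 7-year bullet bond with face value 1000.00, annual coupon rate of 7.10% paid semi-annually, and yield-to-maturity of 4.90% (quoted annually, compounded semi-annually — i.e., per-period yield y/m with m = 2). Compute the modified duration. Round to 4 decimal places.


Coupon per period c = face * coupon_rate / m = 35.500000
Periods per year m = 2; per-period yield y/m = 0.024500
Number of cashflows N = 14
Cashflows (t years, CF_t, discount factor 1/(1+y/m)^(m*t), PV):
  t = 0.5000: CF_t = 35.500000, DF = 0.976086, PV = 34.651049
  t = 1.0000: CF_t = 35.500000, DF = 0.952744, PV = 33.822400
  t = 1.5000: CF_t = 35.500000, DF = 0.929960, PV = 33.013568
  t = 2.0000: CF_t = 35.500000, DF = 0.907721, PV = 32.224078
  t = 2.5000: CF_t = 35.500000, DF = 0.886013, PV = 31.453468
  t = 3.0000: CF_t = 35.500000, DF = 0.864825, PV = 30.701287
  t = 3.5000: CF_t = 35.500000, DF = 0.844143, PV = 29.967093
  t = 4.0000: CF_t = 35.500000, DF = 0.823957, PV = 29.250457
  t = 4.5000: CF_t = 35.500000, DF = 0.804252, PV = 28.550958
  t = 5.0000: CF_t = 35.500000, DF = 0.785019, PV = 27.868188
  t = 5.5000: CF_t = 35.500000, DF = 0.766246, PV = 27.201745
  t = 6.0000: CF_t = 35.500000, DF = 0.747922, PV = 26.551240
  t = 6.5000: CF_t = 35.500000, DF = 0.730036, PV = 25.916290
  t = 7.0000: CF_t = 1035.500000, DF = 0.712578, PV = 737.874709
Price P = sum_t PV_t = 1129.046530
First compute Macaulay numerator sum_t t * PV_t:
  t * PV_t at t = 0.5000: 17.325525
  t * PV_t at t = 1.0000: 33.822400
  t * PV_t at t = 1.5000: 49.520352
  t * PV_t at t = 2.0000: 64.448156
  t * PV_t at t = 2.5000: 78.633670
  t * PV_t at t = 3.0000: 92.103860
  t * PV_t at t = 3.5000: 104.884825
  t * PV_t at t = 4.0000: 117.001827
  t * PV_t at t = 4.5000: 128.479312
  t * PV_t at t = 5.0000: 139.340938
  t * PV_t at t = 5.5000: 149.609597
  t * PV_t at t = 6.0000: 159.307437
  t * PV_t at t = 6.5000: 168.455888
  t * PV_t at t = 7.0000: 5165.122962
Macaulay duration D = 6468.056750 / 1129.046530 = 5.728778
Modified duration = D / (1 + y/m) = 5.728778 / (1 + 0.024500) = 5.591779

Answer: Modified duration = 5.5918


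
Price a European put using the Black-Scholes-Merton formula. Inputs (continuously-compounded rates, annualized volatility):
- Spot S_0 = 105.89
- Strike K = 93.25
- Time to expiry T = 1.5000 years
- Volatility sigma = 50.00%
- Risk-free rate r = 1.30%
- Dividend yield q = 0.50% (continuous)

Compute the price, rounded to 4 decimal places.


Answer: Price = 17.4012

Derivation:
d1 = (ln(S/K) + (r - q + 0.5*sigma^2) * T) / (sigma * sqrt(T)) = 0.53336294
d2 = d1 - sigma * sqrt(T) = -0.07900950
exp(-rT) = 0.98068890; exp(-qT) = 0.99252805
P = K * exp(-rT) * N(-d2) - S_0 * exp(-qT) * N(-d1)
N(-d1) = 0.29689118; N(-d2) = 0.53148747
P = 93.2500 * 0.98068890 * 0.53148747 - 105.8900 * 0.99252805 * 0.29689118 = 17.4012


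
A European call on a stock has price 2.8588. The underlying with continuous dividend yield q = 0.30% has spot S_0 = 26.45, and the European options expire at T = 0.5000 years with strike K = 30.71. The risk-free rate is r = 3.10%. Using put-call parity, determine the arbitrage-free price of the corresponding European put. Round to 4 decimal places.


Answer: Put price = 6.6861

Derivation:
Put-call parity: C - P = S_0 * exp(-qT) - K * exp(-rT).
S_0 * exp(-qT) = 26.4500 * 0.99850112 = 26.41035474
K * exp(-rT) = 30.7100 * 0.98461951 = 30.23766505
P = C - S*exp(-qT) + K*exp(-rT)
P = 2.8588 - 26.41035474 + 30.23766505 = 6.6861


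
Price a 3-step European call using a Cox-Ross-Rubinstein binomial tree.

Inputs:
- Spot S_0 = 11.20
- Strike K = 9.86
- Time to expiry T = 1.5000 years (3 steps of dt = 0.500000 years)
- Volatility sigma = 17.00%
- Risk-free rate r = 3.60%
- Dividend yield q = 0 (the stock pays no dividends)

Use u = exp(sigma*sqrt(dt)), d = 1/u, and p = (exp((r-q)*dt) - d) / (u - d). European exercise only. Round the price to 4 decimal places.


dt = T/N = 0.500000
u = exp(sigma*sqrt(dt)) = 1.127732; d = 1/u = 0.886736
p = (exp((r-q)*dt) - d) / (u - d) = 0.545350
Discount per step: exp(-r*dt) = 0.982161
Stock lattice S(k, i) with i counting down-moves:
  k=0: S(0,0) = 11.2000
  k=1: S(1,0) = 12.6306; S(1,1) = 9.9314
  k=2: S(2,0) = 14.2439; S(2,1) = 11.2000; S(2,2) = 8.8066
  k=3: S(3,0) = 16.0633; S(3,1) = 12.6306; S(3,2) = 9.9314; S(3,3) = 7.8091
Terminal payoffs V(N, i) = max(S_T - K, 0):
  V(3,0) = 6.203317; V(3,1) = 2.770594; V(3,2) = 0.071441; V(3,3) = 0.000000
Backward induction: V(k, i) = exp(-r*dt) * [p * V(k+1, i) + (1-p) * V(k+1, i+1)].
  V(2,0) = exp(-r*dt) * [p*6.203317 + (1-p)*2.770594] = 4.559811
  V(2,1) = exp(-r*dt) * [p*2.770594 + (1-p)*0.071441] = 1.515892
  V(2,2) = exp(-r*dt) * [p*0.071441 + (1-p)*0.000000] = 0.038266
  V(1,0) = exp(-r*dt) * [p*4.559811 + (1-p)*1.515892] = 3.119240
  V(1,1) = exp(-r*dt) * [p*1.515892 + (1-p)*0.038266] = 0.829032
  V(0,0) = exp(-r*dt) * [p*3.119240 + (1-p)*0.829032] = 2.040929

Answer: Price = V(0,0) = 2.0409


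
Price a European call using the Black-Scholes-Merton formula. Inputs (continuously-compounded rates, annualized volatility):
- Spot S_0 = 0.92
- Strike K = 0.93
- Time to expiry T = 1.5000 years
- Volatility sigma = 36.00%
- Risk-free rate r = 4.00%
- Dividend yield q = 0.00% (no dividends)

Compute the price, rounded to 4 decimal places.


d1 = (ln(S/K) + (r - q + 0.5*sigma^2) * T) / (sigma * sqrt(T)) = 0.33201718
d2 = d1 - sigma * sqrt(T) = -0.10889097
exp(-rT) = 0.94176453; exp(-qT) = 1.00000000
C = S_0 * exp(-qT) * N(d1) - K * exp(-rT) * N(d2)
N(d1) = 0.63006186; N(d2) = 0.45664448
C = 0.9200 * 1.00000000 * 0.63006186 - 0.9300 * 0.94176453 * 0.45664448 = 0.1797

Answer: Price = 0.1797


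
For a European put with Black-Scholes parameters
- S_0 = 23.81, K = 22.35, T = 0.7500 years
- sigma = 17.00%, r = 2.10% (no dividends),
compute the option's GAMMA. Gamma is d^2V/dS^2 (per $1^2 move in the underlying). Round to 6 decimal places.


d1 = 0.6104075758; d2 = 0.4631832571
phi(d1) = 0.3311323159; exp(-qT) = 1.0000000000; exp(-rT) = 0.9843733826
Gamma = exp(-qT) * phi(d1) / (S * sigma * sqrt(T)) = 1.0000000000 * 0.3311323159 / (23.8100 * 0.1700 * 0.8660254038) = 0.094463

Answer: Gamma = 0.094463


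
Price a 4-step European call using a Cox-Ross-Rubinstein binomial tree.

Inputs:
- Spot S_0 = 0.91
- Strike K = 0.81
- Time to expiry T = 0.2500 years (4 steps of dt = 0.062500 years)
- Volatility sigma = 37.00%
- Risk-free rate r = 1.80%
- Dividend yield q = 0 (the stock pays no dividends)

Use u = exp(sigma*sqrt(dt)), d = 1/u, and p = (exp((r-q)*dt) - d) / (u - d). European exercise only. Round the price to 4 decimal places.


dt = T/N = 0.062500
u = exp(sigma*sqrt(dt)) = 1.096913; d = 1/u = 0.911649
p = (exp((r-q)*dt) - d) / (u - d) = 0.482967
Discount per step: exp(-r*dt) = 0.998876
Stock lattice S(k, i) with i counting down-moves:
  k=0: S(0,0) = 0.9100
  k=1: S(1,0) = 0.9982; S(1,1) = 0.8296
  k=2: S(2,0) = 1.0949; S(2,1) = 0.9100; S(2,2) = 0.7563
  k=3: S(3,0) = 1.2010; S(3,1) = 0.9982; S(3,2) = 0.8296; S(3,3) = 0.6895
  k=4: S(4,0) = 1.3174; S(4,1) = 1.0949; S(4,2) = 0.9100; S(4,3) = 0.7563; S(4,4) = 0.6286
Terminal payoffs V(N, i) = max(S_T - K, 0):
  V(4,0) = 0.507438; V(4,1) = 0.284929; V(4,2) = 0.100000; V(4,3) = 0.000000; V(4,4) = 0.000000
Backward induction: V(k, i) = exp(-r*dt) * [p * V(k+1, i) + (1-p) * V(k+1, i+1)].
  V(3,0) = exp(-r*dt) * [p*0.507438 + (1-p)*0.284929] = 0.391953
  V(3,1) = exp(-r*dt) * [p*0.284929 + (1-p)*0.100000] = 0.189102
  V(3,2) = exp(-r*dt) * [p*0.100000 + (1-p)*0.000000] = 0.048242
  V(3,3) = exp(-r*dt) * [p*0.000000 + (1-p)*0.000000] = 0.000000
  V(2,0) = exp(-r*dt) * [p*0.391953 + (1-p)*0.189102] = 0.286749
  V(2,1) = exp(-r*dt) * [p*0.189102 + (1-p)*0.048242] = 0.116142
  V(2,2) = exp(-r*dt) * [p*0.048242 + (1-p)*0.000000] = 0.023273
  V(1,0) = exp(-r*dt) * [p*0.286749 + (1-p)*0.116142] = 0.198317
  V(1,1) = exp(-r*dt) * [p*0.116142 + (1-p)*0.023273] = 0.068049
  V(0,0) = exp(-r*dt) * [p*0.198317 + (1-p)*0.068049] = 0.130817

Answer: Price = V(0,0) = 0.1308


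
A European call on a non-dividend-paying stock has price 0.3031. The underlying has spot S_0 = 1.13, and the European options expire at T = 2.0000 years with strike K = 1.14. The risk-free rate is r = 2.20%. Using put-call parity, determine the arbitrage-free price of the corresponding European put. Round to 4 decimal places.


Put-call parity: C - P = S_0 * exp(-qT) - K * exp(-rT).
S_0 * exp(-qT) = 1.1300 * 1.00000000 = 1.13000000
K * exp(-rT) = 1.1400 * 0.95695396 = 1.09092751
P = C - S*exp(-qT) + K*exp(-rT)
P = 0.3031 - 1.13000000 + 1.09092751 = 0.2640

Answer: Put price = 0.2640


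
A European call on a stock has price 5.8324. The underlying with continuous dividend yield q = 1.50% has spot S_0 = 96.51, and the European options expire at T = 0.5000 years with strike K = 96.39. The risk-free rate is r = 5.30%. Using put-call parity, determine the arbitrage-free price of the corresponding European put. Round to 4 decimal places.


Answer: Put price = 3.9127

Derivation:
Put-call parity: C - P = S_0 * exp(-qT) - K * exp(-rT).
S_0 * exp(-qT) = 96.5100 * 0.99252805 = 95.78888257
K * exp(-rT) = 96.3900 * 0.97384804 = 93.86921295
P = C - S*exp(-qT) + K*exp(-rT)
P = 5.8324 - 95.78888257 + 93.86921295 = 3.9127


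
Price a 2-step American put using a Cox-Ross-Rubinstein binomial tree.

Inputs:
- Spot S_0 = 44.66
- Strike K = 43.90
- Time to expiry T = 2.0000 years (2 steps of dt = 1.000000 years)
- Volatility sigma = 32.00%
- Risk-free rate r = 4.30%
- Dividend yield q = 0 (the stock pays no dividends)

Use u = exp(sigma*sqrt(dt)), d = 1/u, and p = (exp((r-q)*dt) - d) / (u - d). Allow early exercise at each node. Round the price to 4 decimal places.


Answer: Price = V(0,0) = 5.6237

Derivation:
dt = T/N = 1.000000
u = exp(sigma*sqrt(dt)) = 1.377128; d = 1/u = 0.726149
p = (exp((r-q)*dt) - d) / (u - d) = 0.488171
Discount per step: exp(-r*dt) = 0.957911
Stock lattice S(k, i) with i counting down-moves:
  k=0: S(0,0) = 44.6600
  k=1: S(1,0) = 61.5025; S(1,1) = 32.4298
  k=2: S(2,0) = 84.6968; S(2,1) = 44.6600; S(2,2) = 23.5489
Terminal payoffs V(N, i) = max(K - S_T, 0):
  V(2,0) = 0.000000; V(2,1) = 0.000000; V(2,2) = 20.351120
Backward induction: V(k, i) = exp(-r*dt) * [p * V(k+1, i) + (1-p) * V(k+1, i+1)]; then take max(V_cont, immediate exercise) for American.
  V(1,0) = exp(-r*dt) * [p*0.000000 + (1-p)*0.000000] = 0.000000; exercise = 0.000000; V(1,0) = max -> 0.000000
  V(1,1) = exp(-r*dt) * [p*0.000000 + (1-p)*20.351120] = 9.977889; exercise = 11.470184; V(1,1) = max -> 11.470184
  V(0,0) = exp(-r*dt) * [p*0.000000 + (1-p)*11.470184] = 5.623681; exercise = 0.000000; V(0,0) = max -> 5.623681


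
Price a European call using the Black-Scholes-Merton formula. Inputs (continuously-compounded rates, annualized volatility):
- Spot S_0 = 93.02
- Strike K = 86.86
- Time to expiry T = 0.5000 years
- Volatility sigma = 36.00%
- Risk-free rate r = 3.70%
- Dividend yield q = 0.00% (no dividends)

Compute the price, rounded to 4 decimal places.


Answer: Price = 13.4238

Derivation:
d1 = (ln(S/K) + (r - q + 0.5*sigma^2) * T) / (sigma * sqrt(T)) = 0.46911387
d2 = d1 - sigma * sqrt(T) = 0.21455543
exp(-rT) = 0.98167007; exp(-qT) = 1.00000000
C = S_0 * exp(-qT) * N(d1) - K * exp(-rT) * N(d2)
N(d1) = 0.68050588; N(d2) = 0.58494303
C = 93.0200 * 1.00000000 * 0.68050588 - 86.8600 * 0.98167007 * 0.58494303 = 13.4238


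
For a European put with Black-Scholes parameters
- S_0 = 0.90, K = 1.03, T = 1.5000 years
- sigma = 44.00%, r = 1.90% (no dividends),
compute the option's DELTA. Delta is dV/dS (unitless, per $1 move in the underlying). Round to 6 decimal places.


d1 = 0.0719643053; d2 = -0.4669234381
phi(d1) = 0.3979105834; exp(-qT) = 1.0000000000; exp(-rT) = 0.9719022941
N(-d1) = 0.4713151572
Delta = -exp(-qT) * N(-d1) = -1.0000000000 * 0.4713151572 = -0.471315

Answer: Delta = -0.471315


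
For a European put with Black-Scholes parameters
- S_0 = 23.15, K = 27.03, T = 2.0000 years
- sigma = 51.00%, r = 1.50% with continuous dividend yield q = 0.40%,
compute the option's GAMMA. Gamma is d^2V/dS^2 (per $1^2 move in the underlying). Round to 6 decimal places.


d1 = 0.1762878491; d2 = -0.5449610677
phi(d1) = 0.3927911489; exp(-qT) = 0.9920319148; exp(-rT) = 0.9704455335
Gamma = exp(-qT) * phi(d1) / (S * sigma * sqrt(T)) = 0.9920319148 * 0.3927911489 / (23.1500 * 0.5100 * 1.4142135624) = 0.023337

Answer: Gamma = 0.023337


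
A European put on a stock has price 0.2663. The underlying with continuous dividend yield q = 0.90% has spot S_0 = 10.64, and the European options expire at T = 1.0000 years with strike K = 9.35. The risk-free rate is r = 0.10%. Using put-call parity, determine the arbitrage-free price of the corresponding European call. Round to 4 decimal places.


Put-call parity: C - P = S_0 * exp(-qT) - K * exp(-rT).
S_0 * exp(-qT) = 10.6400 * 0.99104038 = 10.54466963
K * exp(-rT) = 9.3500 * 0.99900050 = 9.34065467
C = P + S*exp(-qT) - K*exp(-rT)
C = 0.2663 + 10.54466963 - 9.34065467 = 1.4703

Answer: Call price = 1.4703


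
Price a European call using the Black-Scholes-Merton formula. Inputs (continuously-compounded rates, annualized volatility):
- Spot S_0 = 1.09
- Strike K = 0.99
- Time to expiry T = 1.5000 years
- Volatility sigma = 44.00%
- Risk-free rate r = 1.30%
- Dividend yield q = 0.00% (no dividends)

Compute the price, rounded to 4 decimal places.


d1 = (ln(S/K) + (r - q + 0.5*sigma^2) * T) / (sigma * sqrt(T)) = 0.48419738
d2 = d1 - sigma * sqrt(T) = -0.05469037
exp(-rT) = 0.98068890; exp(-qT) = 1.00000000
C = S_0 * exp(-qT) * N(d1) - K * exp(-rT) * N(d2)
N(d1) = 0.68587710; N(d2) = 0.47819257
C = 1.0900 * 1.00000000 * 0.68587710 - 0.9900 * 0.98068890 * 0.47819257 = 0.2833

Answer: Price = 0.2833


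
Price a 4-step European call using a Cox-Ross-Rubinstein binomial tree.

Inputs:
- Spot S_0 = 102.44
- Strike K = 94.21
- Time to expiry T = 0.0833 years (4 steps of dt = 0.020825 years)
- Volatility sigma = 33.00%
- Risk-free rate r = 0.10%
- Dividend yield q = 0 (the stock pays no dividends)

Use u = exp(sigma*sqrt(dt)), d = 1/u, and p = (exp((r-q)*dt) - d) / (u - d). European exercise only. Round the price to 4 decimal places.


Answer: Price = V(0,0) = 9.1733

Derivation:
dt = T/N = 0.020825
u = exp(sigma*sqrt(dt)) = 1.048774; d = 1/u = 0.953494
p = (exp((r-q)*dt) - d) / (u - d) = 0.488315
Discount per step: exp(-r*dt) = 0.999979
Stock lattice S(k, i) with i counting down-moves:
  k=0: S(0,0) = 102.4400
  k=1: S(1,0) = 107.4364; S(1,1) = 97.6760
  k=2: S(2,0) = 112.6765; S(2,1) = 102.4400; S(2,2) = 93.1335
  k=3: S(3,0) = 118.1722; S(3,1) = 107.4364; S(3,2) = 97.6760; S(3,3) = 88.8022
  k=4: S(4,0) = 123.9359; S(4,1) = 112.6765; S(4,2) = 102.4400; S(4,3) = 93.1335; S(4,4) = 84.6724
Terminal payoffs V(N, i) = max(S_T - K, 0):
  V(4,0) = 29.725930; V(4,1) = 18.466514; V(4,2) = 8.230000; V(4,3) = 0.000000; V(4,4) = 0.000000
Backward induction: V(k, i) = exp(-r*dt) * [p * V(k+1, i) + (1-p) * V(k+1, i+1)].
  V(3,0) = exp(-r*dt) * [p*29.725930 + (1-p)*18.466514] = 23.964161
  V(3,1) = exp(-r*dt) * [p*18.466514 + (1-p)*8.230000] = 13.228371
  V(3,2) = exp(-r*dt) * [p*8.230000 + (1-p)*0.000000] = 4.018752
  V(3,3) = exp(-r*dt) * [p*0.000000 + (1-p)*0.000000] = 0.000000
  V(2,0) = exp(-r*dt) * [p*23.964161 + (1-p)*13.228371] = 18.470437
  V(2,1) = exp(-r*dt) * [p*13.228371 + (1-p)*4.018752] = 8.515773
  V(2,2) = exp(-r*dt) * [p*4.018752 + (1-p)*0.000000] = 1.962377
  V(1,0) = exp(-r*dt) * [p*18.470437 + (1-p)*8.515773] = 13.376510
  V(1,1) = exp(-r*dt) * [p*8.515773 + (1-p)*1.962377] = 5.162393
  V(0,0) = exp(-r*dt) * [p*13.376510 + (1-p)*5.162393] = 9.173282


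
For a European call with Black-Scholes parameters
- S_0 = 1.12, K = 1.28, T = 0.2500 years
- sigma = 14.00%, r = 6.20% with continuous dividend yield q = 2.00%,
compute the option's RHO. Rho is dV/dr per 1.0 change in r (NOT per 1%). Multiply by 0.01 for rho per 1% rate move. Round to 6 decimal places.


Answer: Rho = 0.011506

Derivation:
d1 = -1.7225913232; d2 = -1.7925913232
phi(d1) = 0.0904824865; exp(-qT) = 0.9950124792; exp(-rT) = 0.9846195068
N(d2) = 0.0365191474
Rho = K*T*exp(-rT)*N(d2) = 1.2800 * 0.2500 * 0.9846195068 * 0.0365191474 = 0.011506


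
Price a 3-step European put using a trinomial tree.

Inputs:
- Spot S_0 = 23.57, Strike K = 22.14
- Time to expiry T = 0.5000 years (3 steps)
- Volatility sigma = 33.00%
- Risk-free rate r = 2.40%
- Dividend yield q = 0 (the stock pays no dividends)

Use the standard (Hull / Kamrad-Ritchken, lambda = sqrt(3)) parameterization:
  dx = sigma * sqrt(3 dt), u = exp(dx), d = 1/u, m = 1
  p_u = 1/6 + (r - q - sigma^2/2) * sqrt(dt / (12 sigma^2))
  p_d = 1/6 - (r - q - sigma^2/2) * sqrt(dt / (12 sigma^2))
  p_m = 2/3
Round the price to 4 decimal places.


dt = T/N = 0.166667; dx = sigma*sqrt(3*dt) = 0.233345
u = exp(dx) = 1.262817; d = 1/u = 0.791880
p_u = 0.155792, p_m = 0.666667, p_d = 0.177541
Discount per step: exp(-r*dt) = 0.996008
Stock lattice S(k, j) with j the centered position index:
  k=0: S(0,+0) = 23.5700
  k=1: S(1,-1) = 18.6646; S(1,+0) = 23.5700; S(1,+1) = 29.7646
  k=2: S(2,-2) = 14.7801; S(2,-1) = 18.6646; S(2,+0) = 23.5700; S(2,+1) = 29.7646; S(2,+2) = 37.5873
  k=3: S(3,-3) = 11.7041; S(3,-2) = 14.7801; S(3,-1) = 18.6646; S(3,+0) = 23.5700; S(3,+1) = 29.7646; S(3,+2) = 37.5873; S(3,+3) = 47.4658
Terminal payoffs V(N, j) = max(K - S_T, 0):
  V(3,-3) = 10.435902; V(3,-2) = 7.359862; V(3,-1) = 3.475385; V(3,+0) = 0.000000; V(3,+1) = 0.000000; V(3,+2) = 0.000000; V(3,+3) = 0.000000
Backward induction: V(k, j) = exp(-r*dt) * [p_u * V(k+1, j+1) + p_m * V(k+1, j) + p_d * V(k+1, j-1)]
  V(2,-2) = exp(-r*dt) * [p_u*3.475385 + p_m*7.359862 + p_d*10.435902] = 7.271670
  V(2,-1) = exp(-r*dt) * [p_u*0.000000 + p_m*3.475385 + p_d*7.359862] = 3.609136
  V(2,+0) = exp(-r*dt) * [p_u*0.000000 + p_m*0.000000 + p_d*3.475385] = 0.614561
  V(2,+1) = exp(-r*dt) * [p_u*0.000000 + p_m*0.000000 + p_d*0.000000] = 0.000000
  V(2,+2) = exp(-r*dt) * [p_u*0.000000 + p_m*0.000000 + p_d*0.000000] = 0.000000
  V(1,-1) = exp(-r*dt) * [p_u*0.614561 + p_m*3.609136 + p_d*7.271670] = 3.777714
  V(1,+0) = exp(-r*dt) * [p_u*0.000000 + p_m*0.614561 + p_d*3.609136] = 1.046284
  V(1,+1) = exp(-r*dt) * [p_u*0.000000 + p_m*0.000000 + p_d*0.614561] = 0.108674
  V(0,+0) = exp(-r*dt) * [p_u*0.108674 + p_m*1.046284 + p_d*3.777714] = 1.379623

Answer: Price = V(0,0) = 1.3796


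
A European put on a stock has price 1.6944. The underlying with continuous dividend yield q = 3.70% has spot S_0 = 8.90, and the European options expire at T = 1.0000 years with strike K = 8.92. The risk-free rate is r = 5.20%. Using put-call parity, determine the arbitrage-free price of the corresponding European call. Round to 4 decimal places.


Answer: Call price = 1.8031

Derivation:
Put-call parity: C - P = S_0 * exp(-qT) - K * exp(-rT).
S_0 * exp(-qT) = 8.9000 * 0.96367614 = 8.57671760
K * exp(-rT) = 8.9200 * 0.94932887 = 8.46801349
C = P + S*exp(-qT) - K*exp(-rT)
C = 1.6944 + 8.57671760 - 8.46801349 = 1.8031


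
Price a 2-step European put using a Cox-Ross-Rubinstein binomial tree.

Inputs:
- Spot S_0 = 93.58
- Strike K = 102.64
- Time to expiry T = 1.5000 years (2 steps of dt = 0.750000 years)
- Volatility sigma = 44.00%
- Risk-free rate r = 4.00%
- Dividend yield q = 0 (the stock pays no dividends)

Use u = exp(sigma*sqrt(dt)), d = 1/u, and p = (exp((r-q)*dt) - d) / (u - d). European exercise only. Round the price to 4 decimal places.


Answer: Price = V(0,0) = 21.3273

Derivation:
dt = T/N = 0.750000
u = exp(sigma*sqrt(dt)) = 1.463823; d = 1/u = 0.683143
p = (exp((r-q)*dt) - d) / (u - d) = 0.444884
Discount per step: exp(-r*dt) = 0.970446
Stock lattice S(k, i) with i counting down-moves:
  k=0: S(0,0) = 93.5800
  k=1: S(1,0) = 136.9845; S(1,1) = 63.9285
  k=2: S(2,0) = 200.5210; S(2,1) = 93.5800; S(2,2) = 43.6723
Terminal payoffs V(N, i) = max(K - S_T, 0):
  V(2,0) = 0.000000; V(2,1) = 9.060000; V(2,2) = 58.967687
Backward induction: V(k, i) = exp(-r*dt) * [p * V(k+1, i) + (1-p) * V(k+1, i+1)].
  V(1,0) = exp(-r*dt) * [p*0.000000 + (1-p)*9.060000] = 4.880714
  V(1,1) = exp(-r*dt) * [p*9.060000 + (1-p)*58.967687] = 35.678014
  V(0,0) = exp(-r*dt) * [p*4.880714 + (1-p)*35.678014] = 21.327286


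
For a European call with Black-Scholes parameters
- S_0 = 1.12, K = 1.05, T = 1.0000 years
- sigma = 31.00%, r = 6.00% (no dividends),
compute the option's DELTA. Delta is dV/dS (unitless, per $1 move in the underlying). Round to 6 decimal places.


d1 = 0.5567371650; d2 = 0.2467371650
phi(d1) = 0.3416676942; exp(-qT) = 1.0000000000; exp(-rT) = 0.9417645336
N(d1) = 0.7111464897
Delta = exp(-qT) * N(d1) = 1.0000000000 * 0.7111464897 = 0.711146

Answer: Delta = 0.711146


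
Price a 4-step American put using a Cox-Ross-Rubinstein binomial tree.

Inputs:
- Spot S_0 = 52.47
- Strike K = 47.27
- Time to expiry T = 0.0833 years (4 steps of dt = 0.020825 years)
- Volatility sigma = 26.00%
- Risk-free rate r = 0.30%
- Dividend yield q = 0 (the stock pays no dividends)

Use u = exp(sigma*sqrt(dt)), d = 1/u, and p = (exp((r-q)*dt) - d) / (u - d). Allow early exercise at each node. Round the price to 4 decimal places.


dt = T/N = 0.020825
u = exp(sigma*sqrt(dt)) = 1.038233; d = 1/u = 0.963175
p = (exp((r-q)*dt) - d) / (u - d) = 0.491453
Discount per step: exp(-r*dt) = 0.999938
Stock lattice S(k, i) with i counting down-moves:
  k=0: S(0,0) = 52.4700
  k=1: S(1,0) = 54.4761; S(1,1) = 50.5378
  k=2: S(2,0) = 56.5589; S(2,1) = 52.4700; S(2,2) = 48.6767
  k=3: S(3,0) = 58.7213; S(3,1) = 54.4761; S(3,2) = 50.5378; S(3,3) = 46.8842
  k=4: S(4,0) = 60.9664; S(4,1) = 56.5589; S(4,2) = 52.4700; S(4,3) = 48.6767; S(4,4) = 45.1577
Terminal payoffs V(N, i) = max(K - S_T, 0):
  V(4,0) = 0.000000; V(4,1) = 0.000000; V(4,2) = 0.000000; V(4,3) = 0.000000; V(4,4) = 2.112312
Backward induction: V(k, i) = exp(-r*dt) * [p * V(k+1, i) + (1-p) * V(k+1, i+1)]; then take max(V_cont, immediate exercise) for American.
  V(3,0) = exp(-r*dt) * [p*0.000000 + (1-p)*0.000000] = 0.000000; exercise = 0.000000; V(3,0) = max -> 0.000000
  V(3,1) = exp(-r*dt) * [p*0.000000 + (1-p)*0.000000] = 0.000000; exercise = 0.000000; V(3,1) = max -> 0.000000
  V(3,2) = exp(-r*dt) * [p*0.000000 + (1-p)*0.000000] = 0.000000; exercise = 0.000000; V(3,2) = max -> 0.000000
  V(3,3) = exp(-r*dt) * [p*0.000000 + (1-p)*2.112312] = 1.074142; exercise = 0.385797; V(3,3) = max -> 1.074142
  V(2,0) = exp(-r*dt) * [p*0.000000 + (1-p)*0.000000] = 0.000000; exercise = 0.000000; V(2,0) = max -> 0.000000
  V(2,1) = exp(-r*dt) * [p*0.000000 + (1-p)*0.000000] = 0.000000; exercise = 0.000000; V(2,1) = max -> 0.000000
  V(2,2) = exp(-r*dt) * [p*0.000000 + (1-p)*1.074142] = 0.546217; exercise = 0.000000; V(2,2) = max -> 0.546217
  V(1,0) = exp(-r*dt) * [p*0.000000 + (1-p)*0.000000] = 0.000000; exercise = 0.000000; V(1,0) = max -> 0.000000
  V(1,1) = exp(-r*dt) * [p*0.000000 + (1-p)*0.546217] = 0.277760; exercise = 0.000000; V(1,1) = max -> 0.277760
  V(0,0) = exp(-r*dt) * [p*0.000000 + (1-p)*0.277760] = 0.141245; exercise = 0.000000; V(0,0) = max -> 0.141245

Answer: Price = V(0,0) = 0.1412
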